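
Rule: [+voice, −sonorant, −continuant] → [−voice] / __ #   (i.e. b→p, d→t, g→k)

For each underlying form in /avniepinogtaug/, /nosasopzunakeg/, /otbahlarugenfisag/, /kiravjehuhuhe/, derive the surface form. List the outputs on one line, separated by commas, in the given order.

avniepinogtauk, nosasopzunakek, otbahlarugenfisak, kiravjehuhuhe

/avniepinogtaug/: /g/ is a voiced stop in word-final position, so it devoices to [k]. → [avniepinogtauk].
/nosasopzunakeg/: /g/ is a voiced stop in word-final position, so it devoices to [k]. → [nosasopzunakek].
/otbahlarugenfisag/: /g/ is a voiced stop in word-final position, so it devoices to [k]. → [otbahlarugenfisak].
/kiravjehuhuhe/: the rule's environment is not met; surfaces unchanged as [kiravjehuhuhe].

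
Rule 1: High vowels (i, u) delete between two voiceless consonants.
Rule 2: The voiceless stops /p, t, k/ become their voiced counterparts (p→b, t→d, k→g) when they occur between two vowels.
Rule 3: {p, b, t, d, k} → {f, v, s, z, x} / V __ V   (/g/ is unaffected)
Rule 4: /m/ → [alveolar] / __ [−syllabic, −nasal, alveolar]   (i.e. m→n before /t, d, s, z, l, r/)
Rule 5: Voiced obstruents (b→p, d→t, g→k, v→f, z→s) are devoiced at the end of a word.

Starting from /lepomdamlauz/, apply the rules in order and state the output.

Rule 1 (high vowel syncope): no segment meets the environment; /lepomdamlauz/ is unchanged.
Rule 2 (intervocalic voicing): /p/ is a voiceless stop between vowels /e/ and /o/, so it voices to [b]. /lepomdamlauz/ → lebomdamlauz.
Rule 3 (intervocalic spirantization): /b/ is a stop between vowels /e/ and /o/, so it spirantizes to the fricative [v]. /lebomdamlauz/ → levomdamlauz.
Rule 4 (nasal place assimilation): /m/ precedes the alveolar consonant /d/, so it assimilates in place to [n]. /m/ precedes the alveolar consonant /l/, so it assimilates in place to [n]. /levomdamlauz/ → levondanlauz.
Rule 5 (final devoicing): /z/ is a voiced obstruent in word-final position, so it devoices to [s]. /levondanlauz/ → levondanlaus.

levondanlaus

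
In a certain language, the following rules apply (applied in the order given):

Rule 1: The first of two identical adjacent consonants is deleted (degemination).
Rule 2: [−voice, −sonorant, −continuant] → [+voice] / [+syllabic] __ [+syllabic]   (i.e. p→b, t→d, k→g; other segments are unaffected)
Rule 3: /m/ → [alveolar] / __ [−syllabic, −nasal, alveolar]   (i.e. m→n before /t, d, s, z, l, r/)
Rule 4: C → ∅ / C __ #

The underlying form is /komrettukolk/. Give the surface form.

konredugol

Rule 1 (degemination): /tt/ is a geminate; the first /t/ deletes. /komrettukolk/ → komretukolk.
Rule 2 (intervocalic voicing): /t/ is a voiceless stop between vowels /e/ and /u/, so it voices to [d]. /k/ is a voiceless stop between vowels /u/ and /o/, so it voices to [g]. /komretukolk/ → komredugolk.
Rule 3 (nasal place assimilation): /m/ precedes the alveolar consonant /r/, so it assimilates in place to [n]. /komredugolk/ → konredugolk.
Rule 4 (final cluster simplification): /k/ is the second consonant of a word-final cluster /lk/, so it deletes. /konredugolk/ → konredugol.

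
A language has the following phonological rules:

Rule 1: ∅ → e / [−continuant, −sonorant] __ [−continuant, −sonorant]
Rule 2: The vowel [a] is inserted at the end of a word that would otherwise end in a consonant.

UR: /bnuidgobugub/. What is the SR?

bnuidegobuguba

Rule 1 (stop-cluster e-epenthesis): /d/ and /g/ form a stop–stop cluster, so [e] is inserted between them. /bnuidgobugub/ → bnuidegobugub.
Rule 2 (final a-epenthesis): the form ends in the consonant /b/, so [a] is inserted word-finally. /bnuidegobugub/ → bnuidegobuguba.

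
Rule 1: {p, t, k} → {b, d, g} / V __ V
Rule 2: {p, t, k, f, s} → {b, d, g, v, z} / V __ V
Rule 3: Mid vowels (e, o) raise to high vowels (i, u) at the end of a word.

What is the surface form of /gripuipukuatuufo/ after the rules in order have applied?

gribuibuguaduuvu

Rule 1 (intervocalic voicing): /p/ is a voiceless stop between vowels /i/ and /u/, so it voices to [b]. /p/ is a voiceless stop between vowels /i/ and /u/, so it voices to [b]. /k/ is a voiceless stop between vowels /u/ and /u/, so it voices to [g]. /t/ is a voiceless stop between vowels /a/ and /u/, so it voices to [d]. /gripuipukuatuufo/ → gribuibuguaduufo.
Rule 2 (intervocalic voicing): /f/ is a voiceless obstruent between vowels /u/ and /o/, so it voices to [v]. /gribuibuguaduufo/ → gribuibuguaduuvo.
Rule 3 (final vowel raising): /o/ is a mid vowel in word-final position, so it raises to [u]. /gribuibuguaduuvo/ → gribuibuguaduuvu.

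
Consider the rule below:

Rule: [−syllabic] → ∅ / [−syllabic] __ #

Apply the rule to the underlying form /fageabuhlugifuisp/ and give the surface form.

fageabuhlugifuis

/p/ is the second consonant of a word-final cluster /sp/, so it deletes.
The other instances of /f/, /g/, /b/, /h/, /l/, /s/ do not occur in the required environment and remain unchanged.
Surface form: [fageabuhlugifuis].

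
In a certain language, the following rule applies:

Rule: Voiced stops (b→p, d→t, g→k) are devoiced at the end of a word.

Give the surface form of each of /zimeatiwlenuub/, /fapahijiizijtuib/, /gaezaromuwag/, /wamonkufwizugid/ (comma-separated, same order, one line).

zimeatiwlenuup, fapahijiizijtuip, gaezaromuwak, wamonkufwizugit

/zimeatiwlenuub/: /b/ is a voiced stop in word-final position, so it devoices to [p]. → [zimeatiwlenuup].
/fapahijiizijtuib/: /b/ is a voiced stop in word-final position, so it devoices to [p]. → [fapahijiizijtuip].
/gaezaromuwag/: /g/ is a voiced stop in word-final position, so it devoices to [k]. → [gaezaromuwak].
/wamonkufwizugid/: /d/ is a voiced stop in word-final position, so it devoices to [t]. → [wamonkufwizugit].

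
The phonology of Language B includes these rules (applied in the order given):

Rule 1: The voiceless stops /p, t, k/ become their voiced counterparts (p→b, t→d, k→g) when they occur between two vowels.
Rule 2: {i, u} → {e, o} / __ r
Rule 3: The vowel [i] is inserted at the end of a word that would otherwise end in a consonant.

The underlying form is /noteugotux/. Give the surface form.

Rule 1 (intervocalic voicing): /t/ is a voiceless stop between vowels /o/ and /e/, so it voices to [d]. /t/ is a voiceless stop between vowels /o/ and /u/, so it voices to [d]. /noteugotux/ → nodeugodux.
Rule 2 (pre-rhotic lowering): no segment meets the environment; /nodeugodux/ is unchanged.
Rule 3 (final i-epenthesis): the form ends in the consonant /x/, so [i] is inserted word-finally. /nodeugodux/ → nodeugoduxi.

nodeugoduxi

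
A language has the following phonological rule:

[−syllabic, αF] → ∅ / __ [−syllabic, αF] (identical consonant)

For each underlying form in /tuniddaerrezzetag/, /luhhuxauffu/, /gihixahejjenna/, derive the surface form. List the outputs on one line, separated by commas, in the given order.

/tuniddaerrezzetag/: /dd/ is a geminate; the first /d/ deletes. /rr/ is a geminate; the first /r/ deletes. /zz/ is a geminate; the first /z/ deletes. → [tunidaerezetag].
/luhhuxauffu/: /hh/ is a geminate; the first /h/ deletes. /ff/ is a geminate; the first /f/ deletes. → [luhuxaufu].
/gihixahejjenna/: /jj/ is a geminate; the first /j/ deletes. /nn/ is a geminate; the first /n/ deletes. → [gihixahejena].

tunidaerezetag, luhuxaufu, gihixahejena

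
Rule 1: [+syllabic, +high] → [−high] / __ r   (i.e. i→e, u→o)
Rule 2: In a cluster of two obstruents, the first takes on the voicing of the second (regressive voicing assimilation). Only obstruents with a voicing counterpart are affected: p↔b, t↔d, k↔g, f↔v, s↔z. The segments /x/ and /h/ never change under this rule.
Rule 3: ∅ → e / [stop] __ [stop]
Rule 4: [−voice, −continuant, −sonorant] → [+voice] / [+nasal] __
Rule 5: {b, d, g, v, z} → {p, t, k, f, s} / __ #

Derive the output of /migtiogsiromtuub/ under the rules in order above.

Rule 1 (pre-rhotic lowering): /i/ is a high vowel immediately before /r/, so it lowers to [e]. /migtiogsiromtuub/ → migtiogseromtuub.
Rule 2 (regressive voicing assimilation): /g/ precedes the voiceless obstruent /t/, so it devoices to [k] by assimilation. /g/ precedes the voiceless obstruent /s/, so it devoices to [k] by assimilation. /migtiogseromtuub/ → miktiokseromtuub.
Rule 3 (stop-cluster e-epenthesis): /k/ and /t/ form a stop–stop cluster, so [e] is inserted between them. /miktiokseromtuub/ → miketiokseromtuub.
Rule 4 (post-nasal voicing): /t/ is a voiceless stop immediately after the nasal /m/, so it voices to [d]. /miketiokseromtuub/ → miketiokseromduub.
Rule 5 (final devoicing): /b/ is a voiced obstruent in word-final position, so it devoices to [p]. /miketiokseromduub/ → miketiokseromduup.

miketiokseromduup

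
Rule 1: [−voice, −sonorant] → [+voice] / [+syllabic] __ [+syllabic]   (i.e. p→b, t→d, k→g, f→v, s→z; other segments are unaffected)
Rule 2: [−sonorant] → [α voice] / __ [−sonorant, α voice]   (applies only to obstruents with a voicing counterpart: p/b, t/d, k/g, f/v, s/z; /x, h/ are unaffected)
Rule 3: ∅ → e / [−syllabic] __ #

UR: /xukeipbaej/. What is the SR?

Rule 1 (intervocalic voicing): /k/ is a voiceless obstruent between vowels /u/ and /e/, so it voices to [g]. /xukeipbaej/ → xugeipbaej.
Rule 2 (regressive voicing assimilation): /p/ precedes the voiced obstruent /b/, so it voices to [b] by assimilation. /xugeipbaej/ → xugeibbaej.
Rule 3 (final e-epenthesis): the form ends in the consonant /j/, so [e] is inserted word-finally. /xugeibbaej/ → xugeibbaeje.

xugeibbaeje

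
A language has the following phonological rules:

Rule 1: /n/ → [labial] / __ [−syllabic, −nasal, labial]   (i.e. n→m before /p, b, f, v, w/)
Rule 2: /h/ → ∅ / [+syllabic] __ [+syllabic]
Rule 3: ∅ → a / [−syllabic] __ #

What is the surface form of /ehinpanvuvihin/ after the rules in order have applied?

Rule 1 (nasal place assimilation): /n/ precedes the labial consonant /p/, so it assimilates in place to [m]. /n/ precedes the labial consonant /v/, so it assimilates in place to [m]. /ehinpanvuvihin/ → ehimpamvuvihin.
Rule 2 (intervocalic h-deletion): /h/ occurs between vowels /e/ and /i/, so it deletes. /h/ occurs between vowels /i/ and /i/, so it deletes. /ehimpamvuvihin/ → eimpamvuviin.
Rule 3 (final a-epenthesis): the form ends in the consonant /n/, so [a] is inserted word-finally. /eimpamvuviin/ → eimpamvuviina.

eimpamvuviina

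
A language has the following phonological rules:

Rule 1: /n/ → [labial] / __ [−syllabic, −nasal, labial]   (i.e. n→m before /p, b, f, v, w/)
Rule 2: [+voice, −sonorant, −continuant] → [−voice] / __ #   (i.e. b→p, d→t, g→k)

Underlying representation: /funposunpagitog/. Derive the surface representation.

fumposumpagitok

Rule 1 (nasal place assimilation): /n/ precedes the labial consonant /p/, so it assimilates in place to [m]. /n/ precedes the labial consonant /p/, so it assimilates in place to [m]. /funposunpagitog/ → fumposumpagitog.
Rule 2 (final devoicing): /g/ is a voiced stop in word-final position, so it devoices to [k]. /fumposumpagitog/ → fumposumpagitok.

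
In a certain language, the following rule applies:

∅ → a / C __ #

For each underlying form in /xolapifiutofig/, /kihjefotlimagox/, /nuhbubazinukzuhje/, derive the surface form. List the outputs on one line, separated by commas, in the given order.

xolapifiutofiga, kihjefotlimagoxa, nuhbubazinukzuhje

/xolapifiutofig/: the form ends in the consonant /g/, so [a] is inserted word-finally. → [xolapifiutofiga].
/kihjefotlimagox/: the form ends in the consonant /x/, so [a] is inserted word-finally. → [kihjefotlimagoxa].
/nuhbubazinukzuhje/: the rule's environment is not met; surfaces unchanged as [nuhbubazinukzuhje].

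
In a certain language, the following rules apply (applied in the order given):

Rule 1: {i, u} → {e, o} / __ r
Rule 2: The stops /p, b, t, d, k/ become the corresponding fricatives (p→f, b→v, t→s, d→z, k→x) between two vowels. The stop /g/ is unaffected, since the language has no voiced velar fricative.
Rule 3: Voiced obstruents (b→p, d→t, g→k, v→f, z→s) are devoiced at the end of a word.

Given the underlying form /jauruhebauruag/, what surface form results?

jaoruhevaoruak

Rule 1 (pre-rhotic lowering): /u/ is a high vowel immediately before /r/, so it lowers to [o]. /u/ is a high vowel immediately before /r/, so it lowers to [o]. /jauruhebauruag/ → jaoruhebaoruag.
Rule 2 (intervocalic spirantization): /b/ is a stop between vowels /e/ and /a/, so it spirantizes to the fricative [v]. /jaoruhebaoruag/ → jaoruhevaoruag.
Rule 3 (final devoicing): /g/ is a voiced obstruent in word-final position, so it devoices to [k]. /jaoruhevaoruag/ → jaoruhevaoruak.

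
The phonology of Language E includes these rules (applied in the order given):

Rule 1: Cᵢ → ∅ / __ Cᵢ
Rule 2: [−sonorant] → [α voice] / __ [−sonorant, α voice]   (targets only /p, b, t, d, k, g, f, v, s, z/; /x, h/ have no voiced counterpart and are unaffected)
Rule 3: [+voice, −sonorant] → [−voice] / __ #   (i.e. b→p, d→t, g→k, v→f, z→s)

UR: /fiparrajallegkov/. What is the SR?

fiparajalekkof

Rule 1 (degemination): /rr/ is a geminate; the first /r/ deletes. /ll/ is a geminate; the first /l/ deletes. /fiparrajallegkov/ → fiparajalegkov.
Rule 2 (regressive voicing assimilation): /g/ precedes the voiceless obstruent /k/, so it devoices to [k] by assimilation. /fiparajalegkov/ → fiparajalekkov.
Rule 3 (final devoicing): /v/ is a voiced obstruent in word-final position, so it devoices to [f]. /fiparajalekkov/ → fiparajalekkof.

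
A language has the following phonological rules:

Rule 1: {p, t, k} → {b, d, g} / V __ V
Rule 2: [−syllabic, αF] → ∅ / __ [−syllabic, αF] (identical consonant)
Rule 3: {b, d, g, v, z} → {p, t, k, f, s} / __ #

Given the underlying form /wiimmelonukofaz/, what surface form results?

Rule 1 (intervocalic voicing): /k/ is a voiceless stop between vowels /u/ and /o/, so it voices to [g]. /wiimmelonukofaz/ → wiimmelonugofaz.
Rule 2 (degemination): /mm/ is a geminate; the first /m/ deletes. /wiimmelonugofaz/ → wiimelonugofaz.
Rule 3 (final devoicing): /z/ is a voiced obstruent in word-final position, so it devoices to [s]. /wiimelonugofaz/ → wiimelonugofas.

wiimelonugofas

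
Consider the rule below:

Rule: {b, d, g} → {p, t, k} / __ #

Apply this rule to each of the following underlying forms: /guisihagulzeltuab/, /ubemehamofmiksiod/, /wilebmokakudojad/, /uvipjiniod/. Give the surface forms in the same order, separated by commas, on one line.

guisihagulzeltuap, ubemehamofmiksiot, wilebmokakudojat, uvipjiniot

/guisihagulzeltuab/: /b/ is a voiced stop in word-final position, so it devoices to [p]. → [guisihagulzeltuap].
/ubemehamofmiksiod/: /d/ is a voiced stop in word-final position, so it devoices to [t]. → [ubemehamofmiksiot].
/wilebmokakudojad/: /d/ is a voiced stop in word-final position, so it devoices to [t]. → [wilebmokakudojat].
/uvipjiniod/: /d/ is a voiced stop in word-final position, so it devoices to [t]. → [uvipjiniot].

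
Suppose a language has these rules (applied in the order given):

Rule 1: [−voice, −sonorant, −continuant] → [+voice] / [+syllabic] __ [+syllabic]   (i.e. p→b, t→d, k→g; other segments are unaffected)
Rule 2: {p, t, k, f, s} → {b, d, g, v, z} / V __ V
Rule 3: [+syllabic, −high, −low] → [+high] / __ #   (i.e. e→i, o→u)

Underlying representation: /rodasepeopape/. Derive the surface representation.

Rule 1 (intervocalic voicing): /p/ is a voiceless stop between vowels /e/ and /e/, so it voices to [b]. /p/ is a voiceless stop between vowels /o/ and /a/, so it voices to [b]. /p/ is a voiceless stop between vowels /a/ and /e/, so it voices to [b]. /rodasepeopape/ → rodasebeobabe.
Rule 2 (intervocalic voicing): /s/ is a voiceless obstruent between vowels /a/ and /e/, so it voices to [z]. /rodasebeobabe/ → rodazebeobabe.
Rule 3 (final vowel raising): /e/ is a mid vowel in word-final position, so it raises to [i]. /rodazebeobabe/ → rodazebeobabi.

rodazebeobabi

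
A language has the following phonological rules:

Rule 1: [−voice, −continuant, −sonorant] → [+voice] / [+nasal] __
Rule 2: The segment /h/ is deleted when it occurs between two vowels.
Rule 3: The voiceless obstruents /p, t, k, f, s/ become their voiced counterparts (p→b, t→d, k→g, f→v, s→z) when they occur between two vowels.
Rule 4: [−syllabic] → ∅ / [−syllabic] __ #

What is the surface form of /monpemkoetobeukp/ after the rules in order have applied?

monbemgoedobeuk

Rule 1 (post-nasal voicing): /p/ is a voiceless stop immediately after the nasal /n/, so it voices to [b]. /k/ is a voiceless stop immediately after the nasal /m/, so it voices to [g]. /monpemkoetobeukp/ → monbemgoetobeukp.
Rule 2 (intervocalic h-deletion): no segment meets the environment; /monbemgoetobeukp/ is unchanged.
Rule 3 (intervocalic voicing): /t/ is a voiceless obstruent between vowels /e/ and /o/, so it voices to [d]. /monbemgoetobeukp/ → monbemgoedobeukp.
Rule 4 (final cluster simplification): /p/ is the second consonant of a word-final cluster /kp/, so it deletes. /monbemgoedobeukp/ → monbemgoedobeuk.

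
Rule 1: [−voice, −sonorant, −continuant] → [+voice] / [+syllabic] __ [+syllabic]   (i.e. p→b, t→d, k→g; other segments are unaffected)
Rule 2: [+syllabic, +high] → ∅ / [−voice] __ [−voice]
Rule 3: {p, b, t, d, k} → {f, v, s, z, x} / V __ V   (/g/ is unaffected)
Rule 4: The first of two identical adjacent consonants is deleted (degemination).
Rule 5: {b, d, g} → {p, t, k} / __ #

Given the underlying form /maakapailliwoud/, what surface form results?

maagavailiwout

Rule 1 (intervocalic voicing): /k/ is a voiceless stop between vowels /a/ and /a/, so it voices to [g]. /p/ is a voiceless stop between vowels /a/ and /a/, so it voices to [b]. /maakapailliwoud/ → maagabailliwoud.
Rule 2 (high vowel syncope): no segment meets the environment; /maagabailliwoud/ is unchanged.
Rule 3 (intervocalic spirantization): /b/ is a stop between vowels /a/ and /a/, so it spirantizes to the fricative [v]. /maagabailliwoud/ → maagavailliwoud.
Rule 4 (degemination): /ll/ is a geminate; the first /l/ deletes. /maagavailliwoud/ → maagavailiwoud.
Rule 5 (final devoicing): /d/ is a voiced stop in word-final position, so it devoices to [t]. /maagavailiwoud/ → maagavailiwout.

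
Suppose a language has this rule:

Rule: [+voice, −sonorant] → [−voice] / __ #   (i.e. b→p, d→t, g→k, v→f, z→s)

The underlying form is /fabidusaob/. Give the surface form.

fabidusaop

Scanning /fabidusaob/: /b/ at position 3 is not in the conditioning environment; /d/ at position 5 is not in the conditioning environment; /b/ is a voiced obstruent in word-final position, so it devoices to [p].
Result: [fabidusaop].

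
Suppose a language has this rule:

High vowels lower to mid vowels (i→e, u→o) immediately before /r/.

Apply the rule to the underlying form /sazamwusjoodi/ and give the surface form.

sazamwusjoodi

No segment of /sazamwusjoodi/ meets the structural description of the rule, so the form surfaces unchanged.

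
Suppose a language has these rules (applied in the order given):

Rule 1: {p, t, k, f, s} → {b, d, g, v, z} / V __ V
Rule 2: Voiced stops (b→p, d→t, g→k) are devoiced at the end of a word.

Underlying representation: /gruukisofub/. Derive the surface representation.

Rule 1 (intervocalic voicing): /k/ is a voiceless obstruent between vowels /u/ and /i/, so it voices to [g]. /s/ is a voiceless obstruent between vowels /i/ and /o/, so it voices to [z]. /f/ is a voiceless obstruent between vowels /o/ and /u/, so it voices to [v]. /gruukisofub/ → gruugizovub.
Rule 2 (final devoicing): /b/ is a voiced stop in word-final position, so it devoices to [p]. /gruugizovub/ → gruugizovup.

gruugizovup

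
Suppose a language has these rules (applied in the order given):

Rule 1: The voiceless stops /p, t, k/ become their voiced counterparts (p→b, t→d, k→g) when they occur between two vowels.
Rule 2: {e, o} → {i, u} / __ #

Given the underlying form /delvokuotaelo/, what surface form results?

Rule 1 (intervocalic voicing): /k/ is a voiceless stop between vowels /o/ and /u/, so it voices to [g]. /t/ is a voiceless stop between vowels /o/ and /a/, so it voices to [d]. /delvokuotaelo/ → delvoguodaelo.
Rule 2 (final vowel raising): /o/ is a mid vowel in word-final position, so it raises to [u]. /delvoguodaelo/ → delvoguodaelu.

delvoguodaelu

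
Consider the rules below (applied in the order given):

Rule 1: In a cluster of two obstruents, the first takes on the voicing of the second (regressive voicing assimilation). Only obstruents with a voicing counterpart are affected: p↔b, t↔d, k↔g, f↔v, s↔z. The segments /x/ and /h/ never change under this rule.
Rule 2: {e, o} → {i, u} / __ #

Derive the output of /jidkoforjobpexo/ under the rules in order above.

Rule 1 (regressive voicing assimilation): /d/ precedes the voiceless obstruent /k/, so it devoices to [t] by assimilation. /b/ precedes the voiceless obstruent /p/, so it devoices to [p] by assimilation. /jidkoforjobpexo/ → jitkoforjoppexo.
Rule 2 (final vowel raising): /o/ is a mid vowel in word-final position, so it raises to [u]. /jitkoforjoppexo/ → jitkoforjoppexu.

jitkoforjoppexu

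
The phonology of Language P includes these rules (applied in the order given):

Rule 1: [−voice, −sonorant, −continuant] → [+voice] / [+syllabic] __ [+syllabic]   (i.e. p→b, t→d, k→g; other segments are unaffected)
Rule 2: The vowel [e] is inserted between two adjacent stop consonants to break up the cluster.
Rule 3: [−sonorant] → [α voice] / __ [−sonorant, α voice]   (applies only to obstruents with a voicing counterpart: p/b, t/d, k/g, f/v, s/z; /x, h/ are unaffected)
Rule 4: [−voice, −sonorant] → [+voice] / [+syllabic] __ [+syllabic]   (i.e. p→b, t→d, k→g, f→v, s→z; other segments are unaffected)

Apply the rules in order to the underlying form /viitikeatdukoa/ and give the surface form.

viidigeadedugoa

Rule 1 (intervocalic voicing): /t/ is a voiceless stop between vowels /i/ and /i/, so it voices to [d]. /k/ is a voiceless stop between vowels /i/ and /e/, so it voices to [g]. /k/ is a voiceless stop between vowels /u/ and /o/, so it voices to [g]. /viitikeatdukoa/ → viidigeatdugoa.
Rule 2 (stop-cluster e-epenthesis): /t/ and /d/ form a stop–stop cluster, so [e] is inserted between them. /viidigeatdugoa/ → viidigeatedugoa.
Rule 3 (regressive voicing assimilation): no segment meets the environment; /viidigeatedugoa/ is unchanged.
Rule 4 (intervocalic voicing): /t/ is a voiceless obstruent between vowels /a/ and /e/, so it voices to [d]. /viidigeatedugoa/ → viidigeadedugoa.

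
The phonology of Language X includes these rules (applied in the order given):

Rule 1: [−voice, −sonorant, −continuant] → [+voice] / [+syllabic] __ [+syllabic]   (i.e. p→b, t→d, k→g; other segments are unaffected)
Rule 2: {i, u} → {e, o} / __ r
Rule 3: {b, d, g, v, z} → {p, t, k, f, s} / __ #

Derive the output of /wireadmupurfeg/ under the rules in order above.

wereadmuborfek

Rule 1 (intervocalic voicing): /p/ is a voiceless stop between vowels /u/ and /u/, so it voices to [b]. /wireadmupurfeg/ → wireadmuburfeg.
Rule 2 (pre-rhotic lowering): /i/ is a high vowel immediately before /r/, so it lowers to [e]. /u/ is a high vowel immediately before /r/, so it lowers to [o]. /wireadmuburfeg/ → wereadmuborfeg.
Rule 3 (final devoicing): /g/ is a voiced obstruent in word-final position, so it devoices to [k]. /wereadmuborfeg/ → wereadmuborfek.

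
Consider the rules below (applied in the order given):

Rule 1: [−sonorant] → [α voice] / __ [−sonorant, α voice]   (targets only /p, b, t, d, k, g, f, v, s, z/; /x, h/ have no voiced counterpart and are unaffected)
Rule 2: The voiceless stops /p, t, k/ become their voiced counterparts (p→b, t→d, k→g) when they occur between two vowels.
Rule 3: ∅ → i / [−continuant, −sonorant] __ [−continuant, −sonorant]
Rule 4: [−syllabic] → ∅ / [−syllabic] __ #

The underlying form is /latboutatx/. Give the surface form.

Rule 1 (regressive voicing assimilation): /t/ precedes the voiced obstruent /b/, so it voices to [d] by assimilation. /latboutatx/ → ladboutatx.
Rule 2 (intervocalic voicing): /t/ is a voiceless stop between vowels /u/ and /a/, so it voices to [d]. /ladboutatx/ → ladboudatx.
Rule 3 (stop-cluster i-epenthesis): /d/ and /b/ form a stop–stop cluster, so [i] is inserted between them. /ladboudatx/ → ladiboudatx.
Rule 4 (final cluster simplification): /x/ is the second consonant of a word-final cluster /tx/, so it deletes. /ladiboudatx/ → ladiboudat.

ladiboudat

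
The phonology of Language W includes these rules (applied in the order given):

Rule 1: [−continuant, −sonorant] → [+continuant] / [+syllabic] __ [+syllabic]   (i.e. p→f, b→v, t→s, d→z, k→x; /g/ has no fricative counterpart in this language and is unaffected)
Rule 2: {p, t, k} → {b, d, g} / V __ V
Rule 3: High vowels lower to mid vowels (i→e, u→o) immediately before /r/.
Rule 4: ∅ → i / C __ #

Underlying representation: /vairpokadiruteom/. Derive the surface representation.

Rule 1 (intervocalic spirantization): /k/ is a stop between vowels /o/ and /a/, so it spirantizes to the fricative [x]. /d/ is a stop between vowels /a/ and /i/, so it spirantizes to the fricative [z]. /t/ is a stop between vowels /u/ and /e/, so it spirantizes to the fricative [s]. /vairpokadiruteom/ → vairpoxaziruseom.
Rule 2 (intervocalic voicing): no segment meets the environment; /vairpoxaziruseom/ is unchanged.
Rule 3 (pre-rhotic lowering): /i/ is a high vowel immediately before /r/, so it lowers to [e]. /i/ is a high vowel immediately before /r/, so it lowers to [e]. /vairpoxaziruseom/ → vaerpoxazeruseom.
Rule 4 (final i-epenthesis): the form ends in the consonant /m/, so [i] is inserted word-finally. /vaerpoxazeruseom/ → vaerpoxazeruseomi.

vaerpoxazeruseomi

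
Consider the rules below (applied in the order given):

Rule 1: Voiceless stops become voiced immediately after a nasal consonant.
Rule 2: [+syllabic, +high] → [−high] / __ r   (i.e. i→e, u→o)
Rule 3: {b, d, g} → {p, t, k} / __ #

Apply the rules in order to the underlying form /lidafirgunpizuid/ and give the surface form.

Rule 1 (post-nasal voicing): /p/ is a voiceless stop immediately after the nasal /n/, so it voices to [b]. /lidafirgunpizuid/ → lidafirgunbizuid.
Rule 2 (pre-rhotic lowering): /i/ is a high vowel immediately before /r/, so it lowers to [e]. /lidafirgunbizuid/ → lidafergunbizuid.
Rule 3 (final devoicing): /d/ is a voiced stop in word-final position, so it devoices to [t]. /lidafergunbizuid/ → lidafergunbizuit.

lidafergunbizuit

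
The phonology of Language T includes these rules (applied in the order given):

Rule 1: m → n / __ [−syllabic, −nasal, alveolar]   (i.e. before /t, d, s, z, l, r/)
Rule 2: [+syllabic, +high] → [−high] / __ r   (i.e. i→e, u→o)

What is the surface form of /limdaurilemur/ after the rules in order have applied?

lindaorilemor

Rule 1 (nasal place assimilation): /m/ precedes the alveolar consonant /d/, so it assimilates in place to [n]. /limdaurilemur/ → lindaurilemur.
Rule 2 (pre-rhotic lowering): /u/ is a high vowel immediately before /r/, so it lowers to [o]. /u/ is a high vowel immediately before /r/, so it lowers to [o]. /lindaurilemur/ → lindaorilemor.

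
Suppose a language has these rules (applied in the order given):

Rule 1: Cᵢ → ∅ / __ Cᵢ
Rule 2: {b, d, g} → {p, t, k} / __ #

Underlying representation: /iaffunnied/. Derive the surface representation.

Rule 1 (degemination): /ff/ is a geminate; the first /f/ deletes. /nn/ is a geminate; the first /n/ deletes. /iaffunnied/ → iafunied.
Rule 2 (final devoicing): /d/ is a voiced stop in word-final position, so it devoices to [t]. /iafunied/ → iafuniet.

iafuniet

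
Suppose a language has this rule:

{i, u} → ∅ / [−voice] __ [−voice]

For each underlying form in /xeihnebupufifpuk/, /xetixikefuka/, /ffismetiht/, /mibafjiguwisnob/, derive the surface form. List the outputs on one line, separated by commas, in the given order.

xeihnebupffpk, xetxkefka, ffsmetht, mibafjiguwisnob

/xeihnebupufifpuk/: /u/ is a high vowel flanked by voiceless consonants /p/ and /f/, so it deletes. /i/ is a high vowel flanked by voiceless consonants /f/ and /f/, so it deletes. /u/ is a high vowel flanked by voiceless consonants /p/ and /k/, so it deletes. → [xeihnebupffpk].
/xetixikefuka/: /i/ is a high vowel flanked by voiceless consonants /t/ and /x/, so it deletes. /i/ is a high vowel flanked by voiceless consonants /x/ and /k/, so it deletes. /u/ is a high vowel flanked by voiceless consonants /f/ and /k/, so it deletes. → [xetxkefka].
/ffismetiht/: /i/ is a high vowel flanked by voiceless consonants /f/ and /s/, so it deletes. /i/ is a high vowel flanked by voiceless consonants /t/ and /h/, so it deletes. → [ffsmetht].
/mibafjiguwisnob/: the rule's environment is not met; surfaces unchanged as [mibafjiguwisnob].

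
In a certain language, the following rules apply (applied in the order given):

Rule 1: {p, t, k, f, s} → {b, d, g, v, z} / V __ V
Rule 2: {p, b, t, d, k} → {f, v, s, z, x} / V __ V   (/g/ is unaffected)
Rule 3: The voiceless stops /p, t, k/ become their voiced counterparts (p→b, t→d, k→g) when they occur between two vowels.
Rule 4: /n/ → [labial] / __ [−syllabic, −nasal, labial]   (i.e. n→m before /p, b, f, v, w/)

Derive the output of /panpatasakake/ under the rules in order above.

pampazazagage

Rule 1 (intervocalic voicing): /t/ is a voiceless obstruent between vowels /a/ and /a/, so it voices to [d]. /s/ is a voiceless obstruent between vowels /a/ and /a/, so it voices to [z]. /k/ is a voiceless obstruent between vowels /a/ and /a/, so it voices to [g]. /k/ is a voiceless obstruent between vowels /a/ and /e/, so it voices to [g]. /panpatasakake/ → panpadazagage.
Rule 2 (intervocalic spirantization): /d/ is a stop between vowels /a/ and /a/, so it spirantizes to the fricative [z]. /panpadazagage/ → panpazazagage.
Rule 3 (intervocalic voicing): no segment meets the environment; /panpazazagage/ is unchanged.
Rule 4 (nasal place assimilation): /n/ precedes the labial consonant /p/, so it assimilates in place to [m]. /panpazazagage/ → pampazazagage.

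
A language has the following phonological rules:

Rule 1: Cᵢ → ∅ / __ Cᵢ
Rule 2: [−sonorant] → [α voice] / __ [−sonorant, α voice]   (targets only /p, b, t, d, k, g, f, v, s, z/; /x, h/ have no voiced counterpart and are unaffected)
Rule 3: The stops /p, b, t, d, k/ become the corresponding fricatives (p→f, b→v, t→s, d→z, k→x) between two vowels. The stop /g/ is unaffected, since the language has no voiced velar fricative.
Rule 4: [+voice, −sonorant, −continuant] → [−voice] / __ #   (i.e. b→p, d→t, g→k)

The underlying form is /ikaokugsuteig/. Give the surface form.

ixaoxuksuseik

Rule 1 (degemination): no segment meets the environment; /ikaokugsuteig/ is unchanged.
Rule 2 (regressive voicing assimilation): /g/ precedes the voiceless obstruent /s/, so it devoices to [k] by assimilation. /ikaokugsuteig/ → ikaokuksuteig.
Rule 3 (intervocalic spirantization): /k/ is a stop between vowels /i/ and /a/, so it spirantizes to the fricative [x]. /k/ is a stop between vowels /o/ and /u/, so it spirantizes to the fricative [x]. /t/ is a stop between vowels /u/ and /e/, so it spirantizes to the fricative [s]. /ikaokuksuteig/ → ixaoxuksuseig.
Rule 4 (final devoicing): /g/ is a voiced stop in word-final position, so it devoices to [k]. /ixaoxuksuseig/ → ixaoxuksuseik.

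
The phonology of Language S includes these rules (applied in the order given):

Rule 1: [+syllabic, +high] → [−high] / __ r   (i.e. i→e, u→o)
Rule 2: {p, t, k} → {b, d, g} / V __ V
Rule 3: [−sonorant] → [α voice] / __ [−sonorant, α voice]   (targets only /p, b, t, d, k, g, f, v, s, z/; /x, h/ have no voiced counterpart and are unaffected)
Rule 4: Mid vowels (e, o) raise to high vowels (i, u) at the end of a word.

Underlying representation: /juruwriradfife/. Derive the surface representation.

Rule 1 (pre-rhotic lowering): /u/ is a high vowel immediately before /r/, so it lowers to [o]. /i/ is a high vowel immediately before /r/, so it lowers to [e]. /juruwriradfife/ → joruwreradfife.
Rule 2 (intervocalic voicing): no segment meets the environment; /joruwreradfife/ is unchanged.
Rule 3 (regressive voicing assimilation): /d/ precedes the voiceless obstruent /f/, so it devoices to [t] by assimilation. /joruwreradfife/ → joruwreratfife.
Rule 4 (final vowel raising): /e/ is a mid vowel in word-final position, so it raises to [i]. /joruwreratfife/ → joruwreratfifi.

joruwreratfifi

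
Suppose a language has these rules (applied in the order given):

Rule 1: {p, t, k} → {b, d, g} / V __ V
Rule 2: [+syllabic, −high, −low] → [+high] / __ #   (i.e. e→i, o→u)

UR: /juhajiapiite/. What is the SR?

Rule 1 (intervocalic voicing): /p/ is a voiceless stop between vowels /a/ and /i/, so it voices to [b]. /t/ is a voiceless stop between vowels /i/ and /e/, so it voices to [d]. /juhajiapiite/ → juhajiabiide.
Rule 2 (final vowel raising): /e/ is a mid vowel in word-final position, so it raises to [i]. /juhajiabiide/ → juhajiabiidi.

juhajiabiidi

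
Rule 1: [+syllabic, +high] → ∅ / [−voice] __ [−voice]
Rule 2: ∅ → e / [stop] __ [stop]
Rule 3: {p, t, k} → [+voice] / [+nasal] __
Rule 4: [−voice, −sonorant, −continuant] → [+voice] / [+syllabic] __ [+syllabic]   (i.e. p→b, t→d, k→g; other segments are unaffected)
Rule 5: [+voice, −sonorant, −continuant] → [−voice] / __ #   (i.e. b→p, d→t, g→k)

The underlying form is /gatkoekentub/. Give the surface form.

Rule 1 (high vowel syncope): no segment meets the environment; /gatkoekentub/ is unchanged.
Rule 2 (stop-cluster e-epenthesis): /t/ and /k/ form a stop–stop cluster, so [e] is inserted between them. /gatkoekentub/ → gatekoekentub.
Rule 3 (post-nasal voicing): /t/ is a voiceless stop immediately after the nasal /n/, so it voices to [d]. /gatekoekentub/ → gatekoekendub.
Rule 4 (intervocalic voicing): /t/ is a voiceless stop between vowels /a/ and /e/, so it voices to [d]. /k/ is a voiceless stop between vowels /e/ and /o/, so it voices to [g]. /k/ is a voiceless stop between vowels /e/ and /e/, so it voices to [g]. /gatekoekendub/ → gadegoegendub.
Rule 5 (final devoicing): /b/ is a voiced stop in word-final position, so it devoices to [p]. /gadegoegendub/ → gadegoegendup.

gadegoegendup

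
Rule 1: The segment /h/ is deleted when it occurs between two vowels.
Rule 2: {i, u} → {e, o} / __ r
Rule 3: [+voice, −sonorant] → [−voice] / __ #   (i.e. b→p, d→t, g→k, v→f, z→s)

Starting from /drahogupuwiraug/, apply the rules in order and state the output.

draogupuwerauk

Rule 1 (intervocalic h-deletion): /h/ occurs between vowels /a/ and /o/, so it deletes. /drahogupuwiraug/ → draogupuwiraug.
Rule 2 (pre-rhotic lowering): /i/ is a high vowel immediately before /r/, so it lowers to [e]. /draogupuwiraug/ → draogupuweraug.
Rule 3 (final devoicing): /g/ is a voiced obstruent in word-final position, so it devoices to [k]. /draogupuweraug/ → draogupuwerauk.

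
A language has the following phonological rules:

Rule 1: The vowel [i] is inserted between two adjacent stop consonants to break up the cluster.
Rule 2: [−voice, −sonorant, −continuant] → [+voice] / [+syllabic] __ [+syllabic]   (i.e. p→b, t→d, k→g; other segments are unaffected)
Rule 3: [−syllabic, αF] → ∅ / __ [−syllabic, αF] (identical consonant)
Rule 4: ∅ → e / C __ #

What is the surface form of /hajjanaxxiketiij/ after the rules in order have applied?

Rule 1 (stop-cluster i-epenthesis): no segment meets the environment; /hajjanaxxiketiij/ is unchanged.
Rule 2 (intervocalic voicing): /k/ is a voiceless stop between vowels /i/ and /e/, so it voices to [g]. /t/ is a voiceless stop between vowels /e/ and /i/, so it voices to [d]. /hajjanaxxiketiij/ → hajjanaxxigediij.
Rule 3 (degemination): /jj/ is a geminate; the first /j/ deletes. /xx/ is a geminate; the first /x/ deletes. /hajjanaxxigediij/ → hajanaxigediij.
Rule 4 (final e-epenthesis): the form ends in the consonant /j/, so [e] is inserted word-finally. /hajanaxigediij/ → hajanaxigediije.

hajanaxigediije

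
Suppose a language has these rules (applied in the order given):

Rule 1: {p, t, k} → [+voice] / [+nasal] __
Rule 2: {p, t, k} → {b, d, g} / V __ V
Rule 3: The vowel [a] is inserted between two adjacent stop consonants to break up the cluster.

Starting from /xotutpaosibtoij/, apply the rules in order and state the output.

Rule 1 (post-nasal voicing): no segment meets the environment; /xotutpaosibtoij/ is unchanged.
Rule 2 (intervocalic voicing): /t/ is a voiceless stop between vowels /o/ and /u/, so it voices to [d]. /xotutpaosibtoij/ → xodutpaosibtoij.
Rule 3 (stop-cluster a-epenthesis): /t/ and /p/ form a stop–stop cluster, so [a] is inserted between them. /b/ and /t/ form a stop–stop cluster, so [a] is inserted between them. /xodutpaosibtoij/ → xodutapaosibatoij.

xodutapaosibatoij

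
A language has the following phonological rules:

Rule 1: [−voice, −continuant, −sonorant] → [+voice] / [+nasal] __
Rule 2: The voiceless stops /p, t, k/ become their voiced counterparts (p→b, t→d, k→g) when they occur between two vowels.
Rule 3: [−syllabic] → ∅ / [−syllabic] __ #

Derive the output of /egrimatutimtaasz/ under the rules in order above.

egrimadudimdaas

Rule 1 (post-nasal voicing): /t/ is a voiceless stop immediately after the nasal /m/, so it voices to [d]. /egrimatutimtaasz/ → egrimatutimdaasz.
Rule 2 (intervocalic voicing): /t/ is a voiceless stop between vowels /a/ and /u/, so it voices to [d]. /t/ is a voiceless stop between vowels /u/ and /i/, so it voices to [d]. /egrimatutimdaasz/ → egrimadudimdaasz.
Rule 3 (final cluster simplification): /z/ is the second consonant of a word-final cluster /sz/, so it deletes. /egrimadudimdaasz/ → egrimadudimdaas.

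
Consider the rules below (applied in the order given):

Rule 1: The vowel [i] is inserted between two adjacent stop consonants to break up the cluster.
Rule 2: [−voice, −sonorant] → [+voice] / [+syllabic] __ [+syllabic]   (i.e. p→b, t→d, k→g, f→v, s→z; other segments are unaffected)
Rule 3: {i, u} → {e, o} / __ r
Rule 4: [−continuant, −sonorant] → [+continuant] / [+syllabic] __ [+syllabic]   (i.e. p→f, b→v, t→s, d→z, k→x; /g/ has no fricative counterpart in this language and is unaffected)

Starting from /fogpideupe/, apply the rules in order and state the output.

fogivizeuve

Rule 1 (stop-cluster i-epenthesis): /g/ and /p/ form a stop–stop cluster, so [i] is inserted between them. /fogpideupe/ → fogipideupe.
Rule 2 (intervocalic voicing): /p/ is a voiceless obstruent between vowels /i/ and /i/, so it voices to [b]. /p/ is a voiceless obstruent between vowels /u/ and /e/, so it voices to [b]. /fogipideupe/ → fogibideube.
Rule 3 (pre-rhotic lowering): no segment meets the environment; /fogibideube/ is unchanged.
Rule 4 (intervocalic spirantization): /b/ is a stop between vowels /i/ and /i/, so it spirantizes to the fricative [v]. /d/ is a stop between vowels /i/ and /e/, so it spirantizes to the fricative [z]. /b/ is a stop between vowels /u/ and /e/, so it spirantizes to the fricative [v]. /fogibideube/ → fogivizeuve.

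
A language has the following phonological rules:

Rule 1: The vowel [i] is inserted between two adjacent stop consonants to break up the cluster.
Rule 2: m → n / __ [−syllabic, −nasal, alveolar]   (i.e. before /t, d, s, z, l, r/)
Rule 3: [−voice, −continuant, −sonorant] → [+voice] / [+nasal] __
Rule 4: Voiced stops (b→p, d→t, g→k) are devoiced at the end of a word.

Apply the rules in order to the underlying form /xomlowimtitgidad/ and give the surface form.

Rule 1 (stop-cluster i-epenthesis): /t/ and /g/ form a stop–stop cluster, so [i] is inserted between them. /xomlowimtitgidad/ → xomlowimtitigidad.
Rule 2 (nasal place assimilation): /m/ precedes the alveolar consonant /l/, so it assimilates in place to [n]. /m/ precedes the alveolar consonant /t/, so it assimilates in place to [n]. /xomlowimtitigidad/ → xonlowintitigidad.
Rule 3 (post-nasal voicing): /t/ is a voiceless stop immediately after the nasal /n/, so it voices to [d]. /xonlowintitigidad/ → xonlowinditigidad.
Rule 4 (final devoicing): /d/ is a voiced stop in word-final position, so it devoices to [t]. /xonlowinditigidad/ → xonlowinditigidat.

xonlowinditigidat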